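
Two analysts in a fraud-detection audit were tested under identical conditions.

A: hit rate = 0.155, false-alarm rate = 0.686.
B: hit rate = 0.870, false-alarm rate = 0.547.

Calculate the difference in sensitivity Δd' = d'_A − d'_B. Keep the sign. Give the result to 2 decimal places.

Δd' = -2.51

A: z(0.155) = -1.015, z(0.686) = 0.485, d' = -1.500
B: z(0.870) = 1.126, z(0.547) = 0.118, d' = 1.008
Δd' = d'_A − d'_B = -1.500 − 1.008 = -2.508
B has the higher sensitivity.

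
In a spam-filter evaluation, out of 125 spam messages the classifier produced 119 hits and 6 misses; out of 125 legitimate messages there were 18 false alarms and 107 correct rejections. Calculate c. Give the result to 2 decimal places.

H = 119/125 = 0.9520
FA = 18/125 = 0.1440
z(0.9520) = 1.6646, z(0.1440) = -1.0625
c = −½·[z(H) + z(FA)] = −0.5 × (1.6646 + (-1.0625)) = -0.30105
c < 0: the classifier has a liberal response bias.

c = -0.30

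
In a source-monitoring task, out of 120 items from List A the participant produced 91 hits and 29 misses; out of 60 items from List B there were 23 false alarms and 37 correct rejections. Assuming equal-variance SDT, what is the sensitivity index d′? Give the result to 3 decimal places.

H = 91/120 = 0.7583
FA = 23/60 = 0.3833
z(0.7583) = 0.7008, z(0.3833) = -0.2968
d' = z(H) − z(FA) = 0.7008 − (-0.2968) = 0.9976

d′ = 0.998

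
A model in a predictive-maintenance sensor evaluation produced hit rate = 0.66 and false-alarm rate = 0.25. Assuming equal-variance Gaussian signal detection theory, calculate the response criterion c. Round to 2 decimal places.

Φ⁻¹(H) = 0.4125
Φ⁻¹(FA) = -0.6745
c = −½·[z(H) + z(FA)] = −0.5 × (0.4125 + (-0.6745)) = 0.1310
c > 0: the model has a conservative response bias.

c = 0.13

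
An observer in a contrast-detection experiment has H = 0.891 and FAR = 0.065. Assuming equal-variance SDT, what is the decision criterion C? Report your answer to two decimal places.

C = 0.14

z(H) = z(0.891) = 1.232
z(FA) = z(0.065) = -1.514
c = −½·[z(H) + z(FA)] = −0.5 × (1.232 + (-1.514)) = 0.141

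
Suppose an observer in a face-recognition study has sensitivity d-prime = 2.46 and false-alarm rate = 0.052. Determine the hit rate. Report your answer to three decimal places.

z(false-alarm rate) = z(0.052) = -1.6258
z(H) = z(FA) + d' = -1.6258 + 2.46 = 0.8342
hit rate = Φ(0.8342) = 0.7979

hit rate = 0.798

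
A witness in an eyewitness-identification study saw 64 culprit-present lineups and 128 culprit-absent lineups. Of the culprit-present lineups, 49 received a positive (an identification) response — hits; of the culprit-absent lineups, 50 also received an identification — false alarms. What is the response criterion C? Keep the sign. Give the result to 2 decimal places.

H = 49/64 = 0.7656
FA = 50/128 = 0.3906
Φ⁻¹(0.7656) = 0.724, Φ⁻¹(0.3906) = -0.278
c = −½·[z(H) + z(FA)] = −0.5 × (0.724 + (-0.278)) = -0.223
c < 0: the witness has a liberal response bias.

C = -0.22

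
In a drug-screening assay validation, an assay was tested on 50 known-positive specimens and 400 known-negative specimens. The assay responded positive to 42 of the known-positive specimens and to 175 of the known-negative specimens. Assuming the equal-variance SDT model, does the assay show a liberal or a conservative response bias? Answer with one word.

z(H) = 0.994, z(FA) = -0.157
c = −½·(z(H) + z(FA)) = -0.4185
c < 0 → liberal criterion (biased toward responding “yes”).

liberal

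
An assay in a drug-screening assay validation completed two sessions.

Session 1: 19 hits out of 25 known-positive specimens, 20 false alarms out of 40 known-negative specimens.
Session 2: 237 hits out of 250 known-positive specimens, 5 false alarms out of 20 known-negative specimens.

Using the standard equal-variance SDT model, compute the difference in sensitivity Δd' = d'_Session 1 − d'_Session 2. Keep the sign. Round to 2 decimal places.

Session 1: z(0.7600) = 0.706, z(0.5000) = 0.000, d' = 0.706
Session 2: z(0.9480) = 1.626, z(0.2500) = -0.674, d' = 2.300
Δd' = d'_Session 1 − d'_Session 2 = 0.706 − 2.300 = -1.594
Session 2 has the higher sensitivity.

Δd' = -1.59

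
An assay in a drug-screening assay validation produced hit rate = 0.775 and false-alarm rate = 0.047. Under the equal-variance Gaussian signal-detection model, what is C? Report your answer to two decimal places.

z(H) = z(0.775) = 0.7554
z(FA) = z(0.047) = -1.6747
c = −½·[z(H) + z(FA)] = −0.5 × (0.7554 + (-1.6747)) = 0.45965

C = 0.46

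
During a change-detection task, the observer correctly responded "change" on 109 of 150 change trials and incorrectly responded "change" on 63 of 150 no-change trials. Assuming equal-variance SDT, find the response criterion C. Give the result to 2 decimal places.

C = -0.20

H = 109/150 = 0.7267
FA = 63/150 = 0.4200
z(H) = z(0.7267) = 0.6029
z(FA) = z(0.4200) = -0.2019
c = −½·[z(H) + z(FA)] = −0.5 × (0.6029 + (-0.2019)) = -0.2005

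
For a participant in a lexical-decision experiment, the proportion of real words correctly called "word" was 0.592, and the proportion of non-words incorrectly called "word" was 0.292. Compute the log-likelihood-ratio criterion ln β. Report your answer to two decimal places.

Φ⁻¹(H) = Φ⁻¹(0.592) = 0.233
Φ⁻¹(FA) = Φ⁻¹(0.292) = -0.548
ln β = −½·[z(H)² − z(FA)²] = −0.5 × (0.054 − 0.300) = 0.123

ln β = 0.12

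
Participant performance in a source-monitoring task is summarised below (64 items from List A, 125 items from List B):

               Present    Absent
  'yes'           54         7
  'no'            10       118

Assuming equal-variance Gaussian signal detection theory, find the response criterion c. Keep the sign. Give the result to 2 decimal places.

H = 54/64 = 0.8438
FA = 7/125 = 0.0560
Φ⁻¹(H) = 1.0102
Φ⁻¹(FA) = -1.5893
c = −½·[z(H) + z(FA)] = −0.5 × (1.0102 + (-1.5893)) = 0.28955
c > 0: the participant has a conservative response bias.

c = 0.29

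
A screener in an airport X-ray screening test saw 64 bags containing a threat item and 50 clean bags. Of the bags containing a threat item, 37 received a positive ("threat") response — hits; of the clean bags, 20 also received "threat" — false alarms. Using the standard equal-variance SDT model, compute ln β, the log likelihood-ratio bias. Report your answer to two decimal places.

H = 37/64 = 0.5781
FA = 20/50 = 0.4000
z(0.5781) = 0.197, z(0.4000) = -0.253
ln β = −½·[z(H)² − z(FA)²] = −0.5 × (0.039 − 0.064) = 0.0125

ln β = 0.01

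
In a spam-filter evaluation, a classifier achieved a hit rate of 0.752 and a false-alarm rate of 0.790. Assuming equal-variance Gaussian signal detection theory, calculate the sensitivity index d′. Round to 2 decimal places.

d′ = -0.13

z(0.752) = 0.6808, z(0.790) = 0.8064
d' = z(H) − z(FA) = 0.6808 − 0.8064 = -0.1256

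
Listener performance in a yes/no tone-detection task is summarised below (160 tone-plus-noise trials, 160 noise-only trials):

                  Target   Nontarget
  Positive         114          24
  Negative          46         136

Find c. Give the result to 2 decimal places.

H = 114/160 = 0.7125
FA = 24/160 = 0.1500
z(H) = z(0.7125) = 0.561
z(FA) = z(0.1500) = -1.036
c = −½·[z(H) + z(FA)] = −0.5 × (0.561 + (-1.036)) = 0.2375
c > 0: the listener has a conservative response bias.

c = 0.24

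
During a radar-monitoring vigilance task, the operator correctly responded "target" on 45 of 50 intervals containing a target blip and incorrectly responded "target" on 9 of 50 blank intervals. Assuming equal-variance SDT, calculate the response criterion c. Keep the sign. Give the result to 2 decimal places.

c = -0.18

H = 45/50 = 0.9000
FA = 9/50 = 0.1800
z(H) = 1.2816
z(FA) = -0.9154
c = −½·[z(H) + z(FA)] = −0.5 × (1.2816 + (-0.9154)) = -0.1831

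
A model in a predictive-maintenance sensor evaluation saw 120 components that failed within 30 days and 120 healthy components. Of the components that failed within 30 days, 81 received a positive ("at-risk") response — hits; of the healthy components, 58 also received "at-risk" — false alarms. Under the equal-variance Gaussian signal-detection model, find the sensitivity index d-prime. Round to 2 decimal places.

d-prime = 0.50

H = 81/120 = 0.6750
FA = 58/120 = 0.4833
z(H) = 0.454
z(FA) = -0.042
d' = z(H) − z(FA) = 0.454 − (-0.042) = 0.496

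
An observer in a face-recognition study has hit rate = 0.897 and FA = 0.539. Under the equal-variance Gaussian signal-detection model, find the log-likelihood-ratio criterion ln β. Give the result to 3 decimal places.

z(H) = 1.2646
z(FA) = 0.0979
ln β = −½·[z(H)² − z(FA)²] = −0.5 × (1.5992 − 0.0096) = -0.7948

ln β = -0.795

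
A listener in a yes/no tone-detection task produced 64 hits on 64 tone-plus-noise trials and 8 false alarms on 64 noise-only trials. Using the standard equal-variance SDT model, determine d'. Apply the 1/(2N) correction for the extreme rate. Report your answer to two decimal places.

The hit rate is 64/64 = 1, so apply the 1/(2N) correction: H → 1 − 1/(2·64) = 0.99219.
z(H) = z(0.99219) = 2.418
z(FA) = z(0.12500) = -1.150
d' = 2.418 − (-1.150) = 3.568

d' = 3.57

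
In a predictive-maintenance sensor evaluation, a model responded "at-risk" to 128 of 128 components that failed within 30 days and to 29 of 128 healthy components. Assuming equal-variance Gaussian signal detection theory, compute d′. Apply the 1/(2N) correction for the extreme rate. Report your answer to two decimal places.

d′ = 3.41

The hit rate is 128/128 = 1, so apply the 1/(2N) correction: H → 1 − 1/(2·128) = 0.99609.
z(H) = z(0.99609) = 2.660
z(FA) = z(0.22656) = -0.750
d' = 2.660 − (-0.750) = 3.410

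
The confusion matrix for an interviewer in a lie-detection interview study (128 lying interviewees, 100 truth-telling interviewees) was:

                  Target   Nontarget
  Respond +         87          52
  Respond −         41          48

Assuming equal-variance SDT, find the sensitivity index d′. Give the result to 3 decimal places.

d′ = 0.417

H = 87/128 = 0.6797
FA = 52/100 = 0.5200
z(H) = z(0.6797) = 0.4669
z(FA) = z(0.5200) = 0.0502
d' = z(H) − z(FA) = 0.4669 − 0.0502 = 0.4167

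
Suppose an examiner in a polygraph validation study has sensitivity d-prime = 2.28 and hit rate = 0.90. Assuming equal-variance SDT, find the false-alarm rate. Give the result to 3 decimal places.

false-alarm rate = 0.159

z(hit rate) = z(0.90) = 1.2816
z(FA) = z(H) − d' = 1.2816 − 2.28 = -0.9984
false-alarm rate = Φ(-0.9984) = 0.1590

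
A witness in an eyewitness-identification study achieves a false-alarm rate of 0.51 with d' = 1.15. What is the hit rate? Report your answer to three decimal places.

z(false-alarm rate) = z(0.51) = 0.0251
z(H) = z(FA) + d' = 0.0251 + 1.15 = 1.1751
hit rate = Φ(1.1751) = 0.8800

hit rate = 0.880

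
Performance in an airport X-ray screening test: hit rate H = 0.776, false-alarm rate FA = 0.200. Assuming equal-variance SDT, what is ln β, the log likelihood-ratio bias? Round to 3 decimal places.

ln β = 0.066

z(H) = 0.7588
z(FA) = -0.8416
ln β = −½·[z(H)² − z(FA)²] = −0.5 × (0.5758 − 0.7083) = 0.06625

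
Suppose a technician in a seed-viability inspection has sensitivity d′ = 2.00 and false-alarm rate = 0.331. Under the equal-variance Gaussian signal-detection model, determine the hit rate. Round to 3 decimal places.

z(false-alarm rate) = z(0.331) = -0.4372
z(H) = z(FA) + d' = -0.4372 + 2.00 = 1.5628
hit rate = Φ(1.5628) = 0.9410

hit rate = 0.941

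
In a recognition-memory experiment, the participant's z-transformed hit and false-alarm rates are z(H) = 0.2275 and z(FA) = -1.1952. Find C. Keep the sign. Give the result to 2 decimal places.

C = 0.48

c = −½·[z(H) + z(FA)] = −½·(0.2275 + (-1.1952)) = 0.48385
c > 0: the participant has a conservative response bias.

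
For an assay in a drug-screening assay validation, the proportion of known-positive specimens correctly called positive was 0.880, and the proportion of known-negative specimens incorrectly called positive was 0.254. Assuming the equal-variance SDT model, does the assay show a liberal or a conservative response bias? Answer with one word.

z(H) = 1.175, z(FA) = -0.662
c = −½·(z(H) + z(FA)) = -0.2565
c < 0 → liberal criterion (biased toward responding “yes”).

liberal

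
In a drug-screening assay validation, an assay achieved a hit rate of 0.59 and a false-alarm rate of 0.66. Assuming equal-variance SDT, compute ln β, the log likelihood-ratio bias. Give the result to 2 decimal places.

z(H) = 0.228
z(FA) = 0.412
ln β = −½·[z(H)² − z(FA)²] = −0.5 × (0.052 − 0.170) = 0.059

ln β = 0.06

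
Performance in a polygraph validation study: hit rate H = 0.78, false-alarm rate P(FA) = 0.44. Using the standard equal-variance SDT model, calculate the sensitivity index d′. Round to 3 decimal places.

d′ = 0.923

z(H) = 0.7722
z(FA) = -0.1510
d' = z(H) − z(FA) = 0.7722 − (-0.1510) = 0.9232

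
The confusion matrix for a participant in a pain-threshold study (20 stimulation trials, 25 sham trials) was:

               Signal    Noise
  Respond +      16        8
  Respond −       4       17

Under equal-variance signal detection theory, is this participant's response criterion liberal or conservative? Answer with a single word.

liberal

z(H) = 0.842, z(FA) = -0.468
c = −½·(z(H) + z(FA)) = -0.187
c < 0 → liberal criterion (biased toward responding “yes”).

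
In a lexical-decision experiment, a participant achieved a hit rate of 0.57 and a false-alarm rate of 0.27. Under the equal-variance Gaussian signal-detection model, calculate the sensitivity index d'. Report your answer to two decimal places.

d' = 0.79

z(H) = z(0.57) = 0.1764
z(FA) = z(0.27) = -0.6128
d' = z(H) − z(FA) = 0.1764 − (-0.6128) = 0.7892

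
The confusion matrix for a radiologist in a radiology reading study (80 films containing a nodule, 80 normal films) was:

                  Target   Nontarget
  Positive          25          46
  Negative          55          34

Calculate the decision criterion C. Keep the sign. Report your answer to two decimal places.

H = 25/80 = 0.3125
FA = 46/80 = 0.5750
Φ⁻¹(H) = -0.489
Φ⁻¹(FA) = 0.189
c = −½·[z(H) + z(FA)] = −0.5 × (-0.489 + 0.189) = 0.150
c > 0: the radiologist has a conservative response bias.

C = 0.15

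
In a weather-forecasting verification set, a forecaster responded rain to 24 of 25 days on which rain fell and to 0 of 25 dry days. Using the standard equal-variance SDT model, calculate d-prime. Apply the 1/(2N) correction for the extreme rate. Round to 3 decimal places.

The false-alarm rate is 0/25 = 0, so apply the 1/(2N) correction: FA → 1/(2·25) = 0.02000.
z(H) = z(0.96000) = 1.7507
z(FA) = z(0.02000) = -2.0537
d' = 1.7507 − (-2.0537) = 3.8044

d-prime = 3.804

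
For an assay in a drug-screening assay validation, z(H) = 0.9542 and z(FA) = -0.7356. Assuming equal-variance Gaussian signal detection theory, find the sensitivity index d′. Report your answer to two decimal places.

d′ = 1.69

d' = z(H) − z(FA) = 0.9542 − (-0.7356) = 1.6898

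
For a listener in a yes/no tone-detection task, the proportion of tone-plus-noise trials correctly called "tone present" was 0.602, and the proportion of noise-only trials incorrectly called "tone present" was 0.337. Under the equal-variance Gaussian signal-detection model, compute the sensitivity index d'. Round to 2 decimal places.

z(0.602) = 0.259, z(0.337) = -0.421
d' = z(H) − z(FA) = 0.259 − (-0.421) = 0.680

d' = 0.68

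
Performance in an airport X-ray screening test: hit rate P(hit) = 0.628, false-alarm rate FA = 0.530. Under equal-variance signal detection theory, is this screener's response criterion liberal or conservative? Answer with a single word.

z(H) = 0.327, z(FA) = 0.075
c = −½·(z(H) + z(FA)) = -0.201
c < 0 → liberal criterion (biased toward responding “yes”).

liberal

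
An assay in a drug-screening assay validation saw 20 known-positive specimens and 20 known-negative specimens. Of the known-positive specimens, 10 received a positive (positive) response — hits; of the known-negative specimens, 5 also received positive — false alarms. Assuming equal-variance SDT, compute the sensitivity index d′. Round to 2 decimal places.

d′ = 0.67

H = 10/20 = 0.5000
FA = 5/20 = 0.2500
Φ⁻¹(H) = 0.0000
Φ⁻¹(FA) = -0.6745
d' = z(H) − z(FA) = 0.0000 − (-0.6745) = 0.6745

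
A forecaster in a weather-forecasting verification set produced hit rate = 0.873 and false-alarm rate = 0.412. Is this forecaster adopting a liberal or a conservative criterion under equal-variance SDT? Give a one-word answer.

liberal

z(H) = 1.141, z(FA) = -0.222
c = −½·(z(H) + z(FA)) = -0.4595
c < 0 → liberal criterion (biased toward responding “yes”).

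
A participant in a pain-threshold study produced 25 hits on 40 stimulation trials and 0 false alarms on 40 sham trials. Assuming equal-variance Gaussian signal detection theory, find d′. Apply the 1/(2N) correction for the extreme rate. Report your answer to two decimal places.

d′ = 2.56

The false-alarm rate is 0/40 = 0, so apply the 1/(2N) correction: FA → 1/(2·40) = 0.01250.
z(H) = z(0.62500) = 0.319
z(FA) = z(0.01250) = -2.241
d' = 0.319 − (-2.241) = 2.560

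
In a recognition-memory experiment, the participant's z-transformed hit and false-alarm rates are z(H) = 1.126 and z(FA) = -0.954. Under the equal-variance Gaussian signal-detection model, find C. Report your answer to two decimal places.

C = -0.09

c = −½·[z(H) + z(FA)] = −½·(1.126 + (-0.954)) = -0.086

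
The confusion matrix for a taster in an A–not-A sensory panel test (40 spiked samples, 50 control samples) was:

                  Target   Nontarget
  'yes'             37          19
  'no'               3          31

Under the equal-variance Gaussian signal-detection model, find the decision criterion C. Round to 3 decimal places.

H = 37/40 = 0.9250
FA = 19/50 = 0.3800
z(H) = z(0.9250) = 1.4395
z(FA) = z(0.3800) = -0.3055
c = −½·[z(H) + z(FA)] = −0.5 × (1.4395 + (-0.3055)) = -0.5670
c < 0: the taster has a liberal response bias.

C = -0.567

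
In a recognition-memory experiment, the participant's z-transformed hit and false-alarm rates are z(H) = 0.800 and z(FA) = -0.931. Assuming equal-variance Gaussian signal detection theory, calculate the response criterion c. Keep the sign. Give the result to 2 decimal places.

c = −½·[z(H) + z(FA)] = −½·(0.800 + (-0.931)) = 0.0655
c > 0: the participant has a conservative response bias.

c = 0.07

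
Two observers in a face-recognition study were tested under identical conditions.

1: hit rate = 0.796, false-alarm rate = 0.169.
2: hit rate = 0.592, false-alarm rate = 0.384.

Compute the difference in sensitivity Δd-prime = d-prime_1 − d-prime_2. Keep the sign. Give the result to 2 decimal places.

Δd-prime = 1.26

1: z(0.796) = 0.827, z(0.169) = -0.958, d' = 1.785
2: z(0.592) = 0.233, z(0.384) = -0.295, d' = 0.528
Δd' = d'_1 − d'_2 = 1.785 − 0.528 = 1.257
1 has the higher sensitivity.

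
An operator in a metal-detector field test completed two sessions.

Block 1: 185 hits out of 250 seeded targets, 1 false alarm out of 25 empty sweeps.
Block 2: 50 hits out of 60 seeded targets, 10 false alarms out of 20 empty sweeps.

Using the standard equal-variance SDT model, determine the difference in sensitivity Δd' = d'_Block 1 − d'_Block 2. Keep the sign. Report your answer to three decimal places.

Δd' = 1.427

Block 1: z(0.7400) = 0.6433, z(0.0400) = -1.7507, d' = 2.3940
Block 2: z(0.8333) = 0.9673, z(0.5000) = 0.0000, d' = 0.9673
Δd' = d'_Block 1 − d'_Block 2 = 2.3940 − 0.9673 = 1.4267
Block 1 has the higher sensitivity.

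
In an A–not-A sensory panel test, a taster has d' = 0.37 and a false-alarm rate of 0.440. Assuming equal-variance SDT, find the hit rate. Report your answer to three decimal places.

hit rate = 0.587

z(false-alarm rate) = z(0.440) = -0.1510
z(H) = z(FA) + d' = -0.1510 + 0.37 = 0.2190
hit rate = Φ(0.2190) = 0.5867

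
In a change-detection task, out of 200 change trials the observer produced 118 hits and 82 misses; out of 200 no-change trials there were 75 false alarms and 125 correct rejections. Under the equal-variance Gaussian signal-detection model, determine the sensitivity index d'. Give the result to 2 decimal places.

H = 118/200 = 0.5900
FA = 75/200 = 0.3750
z(H) = z(0.5900) = 0.2275
z(FA) = z(0.3750) = -0.3186
d' = z(H) − z(FA) = 0.2275 − (-0.3186) = 0.5461

d' = 0.55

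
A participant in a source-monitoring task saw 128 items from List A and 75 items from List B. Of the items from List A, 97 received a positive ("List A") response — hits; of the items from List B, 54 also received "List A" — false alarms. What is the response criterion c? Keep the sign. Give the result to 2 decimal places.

c = -0.64

H = 97/128 = 0.7578
FA = 54/75 = 0.7200
Φ⁻¹(H) = Φ⁻¹(0.7578) = 0.699
Φ⁻¹(FA) = Φ⁻¹(0.7200) = 0.583
c = −½·[z(H) + z(FA)] = −0.5 × (0.699 + 0.583) = -0.641
c < 0: the participant has a liberal response bias.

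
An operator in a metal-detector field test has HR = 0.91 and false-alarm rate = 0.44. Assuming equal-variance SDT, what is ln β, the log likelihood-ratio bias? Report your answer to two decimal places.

z(0.91) = 1.341, z(0.44) = -0.151
ln β = −½·[z(H)² − z(FA)²] = −0.5 × (1.798 − 0.023) = -0.8875

ln β = -0.89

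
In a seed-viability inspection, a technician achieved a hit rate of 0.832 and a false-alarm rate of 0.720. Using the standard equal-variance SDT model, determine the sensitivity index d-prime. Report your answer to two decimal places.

z(H) = 0.9621
z(FA) = 0.5828
d' = z(H) − z(FA) = 0.9621 − 0.5828 = 0.3793

d-prime = 0.38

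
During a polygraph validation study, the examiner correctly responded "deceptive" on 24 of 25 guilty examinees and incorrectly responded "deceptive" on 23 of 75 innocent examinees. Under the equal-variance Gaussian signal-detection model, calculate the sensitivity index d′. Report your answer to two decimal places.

H = 24/25 = 0.9600
FA = 23/75 = 0.3067
Φ⁻¹(H) = 1.7507
Φ⁻¹(FA) = -0.5052
d' = z(H) − z(FA) = 1.7507 − (-0.5052) = 2.2559

d′ = 2.26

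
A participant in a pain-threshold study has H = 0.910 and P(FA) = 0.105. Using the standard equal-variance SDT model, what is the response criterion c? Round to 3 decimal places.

c = -0.044

z(0.910) = 1.3408, z(0.105) = -1.2536
c = −½·[z(H) + z(FA)] = −0.5 × (1.3408 + (-1.2536)) = -0.0436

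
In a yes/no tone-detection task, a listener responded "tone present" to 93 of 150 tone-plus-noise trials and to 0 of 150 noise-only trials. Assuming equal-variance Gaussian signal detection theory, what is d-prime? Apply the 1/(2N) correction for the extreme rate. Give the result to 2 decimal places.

The false-alarm rate is 0/150 = 0, so apply the 1/(2N) correction: FA → 1/(2·150) = 0.00333.
z(H) = z(0.62000) = 0.305
z(FA) = z(0.00333) = -2.713
d' = 0.305 − (-2.713) = 3.018

d-prime = 3.02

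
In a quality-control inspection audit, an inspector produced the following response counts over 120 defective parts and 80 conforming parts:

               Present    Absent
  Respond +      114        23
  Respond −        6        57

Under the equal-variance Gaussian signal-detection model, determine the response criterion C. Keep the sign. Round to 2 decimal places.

H = 114/120 = 0.9500
FA = 23/80 = 0.2875
z(H) = 1.6449
z(FA) = -0.5607
c = −½·[z(H) + z(FA)] = −0.5 × (1.6449 + (-0.5607)) = -0.5421
c < 0: the inspector has a liberal response bias.

C = -0.54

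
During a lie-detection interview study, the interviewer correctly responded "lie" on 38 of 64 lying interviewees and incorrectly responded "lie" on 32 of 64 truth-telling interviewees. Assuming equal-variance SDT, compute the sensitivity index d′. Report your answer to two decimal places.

H = 38/64 = 0.5938
FA = 32/64 = 0.5000
z(H) = z(0.5938) = 0.2373
z(FA) = z(0.5000) = 0.0000
d' = z(H) − z(FA) = 0.2373 − 0.0000 = 0.2373

d′ = 0.24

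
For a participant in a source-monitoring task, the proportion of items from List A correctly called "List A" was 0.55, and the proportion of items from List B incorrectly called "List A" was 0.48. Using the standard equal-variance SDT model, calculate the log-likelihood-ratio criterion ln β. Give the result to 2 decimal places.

ln β = -0.01

z(H) = z(0.55) = 0.126
z(FA) = z(0.48) = -0.050
ln β = −½·[z(H)² − z(FA)²] = −0.5 × (0.016 − 0.003) = -0.0065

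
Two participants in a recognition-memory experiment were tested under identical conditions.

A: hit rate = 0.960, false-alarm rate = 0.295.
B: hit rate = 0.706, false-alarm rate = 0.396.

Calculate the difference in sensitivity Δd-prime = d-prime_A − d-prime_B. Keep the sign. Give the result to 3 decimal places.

Δd-prime = 1.484

A: z(0.960) = 1.7507, z(0.295) = -0.5388, d' = 2.2895
B: z(0.706) = 0.5417, z(0.396) = -0.2637, d' = 0.8054
Δd' = d'_A − d'_B = 2.2895 − 0.8054 = 1.4841
A has the higher sensitivity.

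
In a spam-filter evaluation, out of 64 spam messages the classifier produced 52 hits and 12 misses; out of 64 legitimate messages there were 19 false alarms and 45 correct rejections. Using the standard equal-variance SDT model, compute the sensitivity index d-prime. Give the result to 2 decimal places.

d-prime = 1.42

H = 52/64 = 0.8125
FA = 19/64 = 0.2969
Φ⁻¹(H) = 0.887
Φ⁻¹(FA) = -0.533
d' = z(H) − z(FA) = 0.887 − (-0.533) = 1.420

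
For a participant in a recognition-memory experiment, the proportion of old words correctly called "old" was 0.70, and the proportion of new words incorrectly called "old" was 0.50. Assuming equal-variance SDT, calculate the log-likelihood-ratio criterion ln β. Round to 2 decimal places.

z(H) = z(0.70) = 0.524
z(FA) = z(0.50) = 0.000
ln β = −½·[z(H)² − z(FA)²] = −0.5 × (0.275 − 0.000) = -0.1375

ln β = -0.14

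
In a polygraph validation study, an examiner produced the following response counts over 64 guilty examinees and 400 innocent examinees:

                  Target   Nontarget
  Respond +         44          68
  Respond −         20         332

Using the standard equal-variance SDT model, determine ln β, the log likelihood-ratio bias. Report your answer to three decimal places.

H = 44/64 = 0.6875
FA = 68/400 = 0.1700
Φ⁻¹(0.6875) = 0.4888, Φ⁻¹(0.1700) = -0.9542
ln β = −½·[z(H)² − z(FA)²] = −0.5 × (0.2389 − 0.9105) = 0.3358

ln β = 0.336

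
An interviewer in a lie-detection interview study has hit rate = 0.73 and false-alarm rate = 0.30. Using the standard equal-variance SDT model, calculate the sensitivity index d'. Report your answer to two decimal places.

d' = 1.14

Φ⁻¹(H) = 0.613
Φ⁻¹(FA) = -0.524
d' = z(H) − z(FA) = 0.613 − (-0.524) = 1.137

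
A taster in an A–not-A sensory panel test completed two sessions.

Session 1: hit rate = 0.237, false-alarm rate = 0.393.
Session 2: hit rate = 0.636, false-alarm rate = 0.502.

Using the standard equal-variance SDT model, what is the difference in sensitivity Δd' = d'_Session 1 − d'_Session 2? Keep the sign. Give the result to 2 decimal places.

Session 1: z(0.237) = -0.716, z(0.393) = -0.272, d' = -0.444
Session 2: z(0.636) = 0.348, z(0.502) = 0.005, d' = 0.343
Δd' = d'_Session 1 − d'_Session 2 = -0.444 − 0.343 = -0.787
Session 2 has the higher sensitivity.

Δd' = -0.79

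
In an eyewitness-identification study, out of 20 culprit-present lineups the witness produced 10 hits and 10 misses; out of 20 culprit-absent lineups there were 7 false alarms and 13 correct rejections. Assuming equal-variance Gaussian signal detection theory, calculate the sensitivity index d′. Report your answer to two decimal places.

d′ = 0.39

H = 10/20 = 0.5000
FA = 7/20 = 0.3500
z(H) = z(0.5000) = 0.0000
z(FA) = z(0.3500) = -0.3853
d' = z(H) − z(FA) = 0.0000 − (-0.3853) = 0.3853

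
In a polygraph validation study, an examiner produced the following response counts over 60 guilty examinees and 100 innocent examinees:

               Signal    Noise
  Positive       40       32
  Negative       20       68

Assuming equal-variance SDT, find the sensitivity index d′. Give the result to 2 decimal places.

d′ = 0.90

H = 40/60 = 0.6667
FA = 32/100 = 0.3200
z(0.6667) = 0.4308, z(0.3200) = -0.4677
d' = z(H) − z(FA) = 0.4308 − (-0.4677) = 0.8985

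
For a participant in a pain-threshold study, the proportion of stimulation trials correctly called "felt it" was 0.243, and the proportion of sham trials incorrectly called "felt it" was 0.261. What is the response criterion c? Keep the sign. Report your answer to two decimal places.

c = 0.67

Φ⁻¹(H) = -0.6967
Φ⁻¹(FA) = -0.6403
c = −½·[z(H) + z(FA)] = −0.5 × (-0.6967 + (-0.6403)) = 0.6685
c > 0: the participant has a conservative response bias.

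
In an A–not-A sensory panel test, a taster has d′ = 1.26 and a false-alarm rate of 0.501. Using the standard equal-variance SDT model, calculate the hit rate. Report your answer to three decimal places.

hit rate = 0.897

z(false-alarm rate) = z(0.501) = 0.0025
z(H) = z(FA) + d' = 0.0025 + 1.26 = 1.2625
hit rate = Φ(1.2625) = 0.8966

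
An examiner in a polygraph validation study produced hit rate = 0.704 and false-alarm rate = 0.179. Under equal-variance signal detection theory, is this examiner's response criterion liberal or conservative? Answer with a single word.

conservative

z(H) = 0.536, z(FA) = -0.919
c = −½·(z(H) + z(FA)) = 0.1915
c > 0 → conservative criterion (biased toward responding “no”).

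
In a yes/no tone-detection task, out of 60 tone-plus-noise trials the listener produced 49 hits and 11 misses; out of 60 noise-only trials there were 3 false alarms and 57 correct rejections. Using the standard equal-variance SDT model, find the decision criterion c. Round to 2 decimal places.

c = 0.37

H = 49/60 = 0.8167
FA = 3/60 = 0.0500
z(H) = 0.903
z(FA) = -1.645
c = −½·[z(H) + z(FA)] = −0.5 × (0.903 + (-1.645)) = 0.371
c > 0: the listener has a conservative response bias.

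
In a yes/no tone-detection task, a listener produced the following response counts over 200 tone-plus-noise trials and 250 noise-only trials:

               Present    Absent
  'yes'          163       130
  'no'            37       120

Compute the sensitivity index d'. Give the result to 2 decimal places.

d' = 0.85

H = 163/200 = 0.8150
FA = 130/250 = 0.5200
z(H) = 0.8965
z(FA) = 0.0502
d' = z(H) − z(FA) = 0.8965 − 0.0502 = 0.8463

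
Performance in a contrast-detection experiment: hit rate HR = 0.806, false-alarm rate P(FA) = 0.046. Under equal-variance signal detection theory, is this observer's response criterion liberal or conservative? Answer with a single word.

conservative

z(H) = 0.863, z(FA) = -1.685
c = −½·(z(H) + z(FA)) = 0.411
c > 0 → conservative criterion (biased toward responding “no”).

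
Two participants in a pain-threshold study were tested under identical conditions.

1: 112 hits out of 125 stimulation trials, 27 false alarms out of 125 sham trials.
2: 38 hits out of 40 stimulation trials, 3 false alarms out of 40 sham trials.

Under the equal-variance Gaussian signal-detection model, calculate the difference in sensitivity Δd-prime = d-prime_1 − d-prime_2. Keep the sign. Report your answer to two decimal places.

Δd-prime = -1.04

1: z(0.8960) = 1.259, z(0.2160) = -0.786, d' = 2.045
2: z(0.9500) = 1.645, z(0.0750) = -1.440, d' = 3.085
Δd' = d'_1 − d'_2 = 2.045 − 3.085 = -1.040
2 has the higher sensitivity.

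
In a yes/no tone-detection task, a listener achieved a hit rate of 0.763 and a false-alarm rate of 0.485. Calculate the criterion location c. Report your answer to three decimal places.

z(H) = z(0.763) = 0.7160
z(FA) = z(0.485) = -0.0376
c = −½·[z(H) + z(FA)] = −0.5 × (0.7160 + (-0.0376)) = -0.3392
c < 0: the listener has a liberal response bias.

c = -0.339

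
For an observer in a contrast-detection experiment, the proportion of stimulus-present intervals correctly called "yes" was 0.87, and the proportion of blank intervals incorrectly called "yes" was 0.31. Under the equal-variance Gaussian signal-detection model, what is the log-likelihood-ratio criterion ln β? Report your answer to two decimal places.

z(0.87) = 1.126, z(0.31) = -0.496
ln β = −½·[z(H)² − z(FA)²] = −0.5 × (1.268 − 0.246) = -0.511

ln β = -0.51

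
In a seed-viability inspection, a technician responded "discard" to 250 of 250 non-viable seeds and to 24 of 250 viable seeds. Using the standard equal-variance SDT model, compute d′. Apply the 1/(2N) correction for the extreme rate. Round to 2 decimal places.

The hit rate is 250/250 = 1, so apply the 1/(2N) correction: H → 1 − 1/(2·250) = 0.99800.
z(H) = z(0.99800) = 2.878
z(FA) = z(0.09600) = -1.305
d' = 2.878 − (-1.305) = 4.183

d′ = 4.18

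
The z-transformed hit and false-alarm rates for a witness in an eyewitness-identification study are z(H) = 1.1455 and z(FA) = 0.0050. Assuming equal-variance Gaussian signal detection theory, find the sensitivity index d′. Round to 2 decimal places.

d′ = 1.14

d' = z(H) − z(FA) = 1.1455 − 0.0050 = 1.1405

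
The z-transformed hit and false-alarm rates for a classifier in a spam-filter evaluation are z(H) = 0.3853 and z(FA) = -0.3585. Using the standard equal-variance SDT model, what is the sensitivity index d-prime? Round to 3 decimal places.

d-prime = 0.744

d' = z(H) − z(FA) = 0.3853 − (-0.3585) = 0.7438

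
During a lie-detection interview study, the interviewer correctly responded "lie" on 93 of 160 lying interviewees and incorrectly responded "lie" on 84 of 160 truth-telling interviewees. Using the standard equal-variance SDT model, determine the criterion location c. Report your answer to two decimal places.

H = 93/160 = 0.5813
FA = 84/160 = 0.5250
z(H) = z(0.5813) = 0.2052
z(FA) = z(0.5250) = 0.0627
c = −½·[z(H) + z(FA)] = −0.5 × (0.2052 + 0.0627) = -0.13395
c < 0: the interviewer has a liberal response bias.

c = -0.13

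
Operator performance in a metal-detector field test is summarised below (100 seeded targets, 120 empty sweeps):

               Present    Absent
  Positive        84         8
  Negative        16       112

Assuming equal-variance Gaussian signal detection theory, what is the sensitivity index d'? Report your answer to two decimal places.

H = 84/100 = 0.8400
FA = 8/120 = 0.0667
Φ⁻¹(0.8400) = 0.9945, Φ⁻¹(0.0667) = -1.5008
d' = z(H) − z(FA) = 0.9945 − (-1.5008) = 2.4953

d' = 2.50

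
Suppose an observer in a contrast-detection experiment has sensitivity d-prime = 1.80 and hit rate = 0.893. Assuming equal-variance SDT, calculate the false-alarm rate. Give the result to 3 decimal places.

z(hit rate) = z(0.893) = 1.2426
z(FA) = z(H) − d' = 1.2426 − 1.80 = -0.5574
false-alarm rate = Φ(-0.5574) = 0.2886

false-alarm rate = 0.289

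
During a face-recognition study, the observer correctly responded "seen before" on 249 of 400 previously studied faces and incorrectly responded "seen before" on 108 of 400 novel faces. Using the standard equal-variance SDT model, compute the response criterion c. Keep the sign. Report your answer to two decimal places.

c = 0.15

H = 249/400 = 0.6225
FA = 108/400 = 0.2700
z(H) = z(0.6225) = 0.312
z(FA) = z(0.2700) = -0.613
c = −½·[z(H) + z(FA)] = −0.5 × (0.312 + (-0.613)) = 0.1505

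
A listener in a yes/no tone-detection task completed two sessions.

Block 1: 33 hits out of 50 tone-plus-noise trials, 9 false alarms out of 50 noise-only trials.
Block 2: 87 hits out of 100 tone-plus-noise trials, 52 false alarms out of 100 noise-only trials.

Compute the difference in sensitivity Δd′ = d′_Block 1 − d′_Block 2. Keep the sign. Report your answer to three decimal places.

Block 1: z(0.6600) = 0.4125, z(0.1800) = -0.9154, d' = 1.3279
Block 2: z(0.8700) = 1.1264, z(0.5200) = 0.0502, d' = 1.0762
Δd' = d'_Block 1 − d'_Block 2 = 1.3279 − 1.0762 = 0.2517
Block 1 has the higher sensitivity.

Δd′ = 0.252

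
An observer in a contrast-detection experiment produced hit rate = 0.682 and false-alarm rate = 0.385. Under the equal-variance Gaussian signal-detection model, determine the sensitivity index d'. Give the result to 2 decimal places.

z(H) = 0.4733
z(FA) = -0.2924
d' = z(H) − z(FA) = 0.4733 − (-0.2924) = 0.7657

d' = 0.77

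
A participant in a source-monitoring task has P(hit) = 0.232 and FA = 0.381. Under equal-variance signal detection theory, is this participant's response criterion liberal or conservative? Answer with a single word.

z(H) = -0.732, z(FA) = -0.303
c = −½·(z(H) + z(FA)) = 0.5175
c > 0 → conservative criterion (biased toward responding “no”).

conservative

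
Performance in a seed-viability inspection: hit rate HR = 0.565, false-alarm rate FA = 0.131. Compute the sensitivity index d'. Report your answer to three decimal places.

d' = 1.285

z(H) = z(0.565) = 0.1637
z(FA) = z(0.131) = -1.1217
d' = z(H) − z(FA) = 0.1637 − (-1.1217) = 1.2854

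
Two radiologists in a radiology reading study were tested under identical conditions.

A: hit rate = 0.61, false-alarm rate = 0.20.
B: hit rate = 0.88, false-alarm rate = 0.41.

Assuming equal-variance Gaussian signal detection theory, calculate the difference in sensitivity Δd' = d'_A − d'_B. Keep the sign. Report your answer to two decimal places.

Δd' = -0.28

A: z(0.61) = 0.279, z(0.20) = -0.842, d' = 1.121
B: z(0.88) = 1.175, z(0.41) = -0.228, d' = 1.403
Δd' = d'_A − d'_B = 1.121 − 1.403 = -0.282
B has the higher sensitivity.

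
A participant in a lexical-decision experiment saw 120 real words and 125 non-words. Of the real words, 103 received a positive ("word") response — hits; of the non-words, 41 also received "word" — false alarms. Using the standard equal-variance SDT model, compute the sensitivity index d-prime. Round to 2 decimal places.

d-prime = 1.52

H = 103/120 = 0.8583
FA = 41/125 = 0.3280
z(H) = z(0.8583) = 1.0727
z(FA) = z(0.3280) = -0.4454
d' = z(H) − z(FA) = 1.0727 − (-0.4454) = 1.5181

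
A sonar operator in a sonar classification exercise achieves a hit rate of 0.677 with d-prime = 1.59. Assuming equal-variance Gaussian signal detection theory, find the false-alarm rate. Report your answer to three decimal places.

false-alarm rate = 0.129

z(hit rate) = z(0.677) = 0.4593
z(FA) = z(H) − d' = 0.4593 − 1.59 = -1.1307
false-alarm rate = Φ(-1.1307) = 0.1291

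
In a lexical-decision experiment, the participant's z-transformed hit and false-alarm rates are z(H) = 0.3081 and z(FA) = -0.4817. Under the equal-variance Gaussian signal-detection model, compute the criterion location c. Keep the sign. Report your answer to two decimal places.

c = −½·[z(H) + z(FA)] = −½·(0.3081 + (-0.4817)) = 0.0868

c = 0.09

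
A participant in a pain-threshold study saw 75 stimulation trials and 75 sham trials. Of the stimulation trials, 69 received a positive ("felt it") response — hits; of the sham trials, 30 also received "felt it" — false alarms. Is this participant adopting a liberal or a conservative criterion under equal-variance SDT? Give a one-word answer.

liberal

z(H) = 1.405, z(FA) = -0.253
c = −½·(z(H) + z(FA)) = -0.576
c < 0 → liberal criterion (biased toward responding “yes”).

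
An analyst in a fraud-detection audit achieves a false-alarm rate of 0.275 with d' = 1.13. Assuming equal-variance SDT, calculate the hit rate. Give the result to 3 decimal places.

hit rate = 0.703

z(false-alarm rate) = z(0.275) = -0.5978
z(H) = z(FA) + d' = -0.5978 + 1.13 = 0.5322
hit rate = Φ(0.5322) = 0.7027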